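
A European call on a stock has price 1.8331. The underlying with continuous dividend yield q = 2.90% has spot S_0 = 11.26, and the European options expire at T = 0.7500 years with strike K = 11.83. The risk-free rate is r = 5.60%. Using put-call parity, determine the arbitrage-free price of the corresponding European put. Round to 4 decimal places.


Put-call parity: C - P = S_0 * exp(-qT) - K * exp(-rT).
S_0 * exp(-qT) = 11.2600 * 0.97848483 = 11.01773914
K * exp(-rT) = 11.8300 * 0.95886978 = 11.34342950
P = C - S*exp(-qT) + K*exp(-rT)
P = 1.8331 - 11.01773914 + 11.34342950 = 2.1588

Answer: Put price = 2.1588


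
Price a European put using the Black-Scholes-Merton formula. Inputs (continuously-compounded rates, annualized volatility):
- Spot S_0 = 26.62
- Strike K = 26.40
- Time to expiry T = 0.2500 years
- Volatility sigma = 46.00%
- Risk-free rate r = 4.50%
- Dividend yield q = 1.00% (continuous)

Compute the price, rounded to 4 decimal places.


Answer: Price = 2.1927

Derivation:
d1 = (ln(S/K) + (r - q + 0.5*sigma^2) * T) / (sigma * sqrt(T)) = 0.18912523
d2 = d1 - sigma * sqrt(T) = -0.04087477
exp(-rT) = 0.98881304; exp(-qT) = 0.99750312
P = K * exp(-rT) * N(-d2) - S_0 * exp(-qT) * N(-d1)
N(-d1) = 0.42499733; N(-d2) = 0.51630213
P = 26.4000 * 0.98881304 * 0.51630213 - 26.6200 * 0.99750312 * 0.42499733 = 2.1927


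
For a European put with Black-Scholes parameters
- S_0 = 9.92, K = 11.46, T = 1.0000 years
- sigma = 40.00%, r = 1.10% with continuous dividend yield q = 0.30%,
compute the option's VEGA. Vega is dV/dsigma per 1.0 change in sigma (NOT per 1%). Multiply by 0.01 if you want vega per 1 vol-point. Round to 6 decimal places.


Answer: Vega = 3.906749

Derivation:
d1 = -0.1407744750; d2 = -0.5407744750
phi(d1) = 0.3950087906; exp(-qT) = 0.9970044955; exp(-rT) = 0.9890602788
Vega = S * exp(-qT) * phi(d1) * sqrt(T) = 9.9200 * 0.9970044955 * 0.3950087906 * 1.0000000000 = 3.906749


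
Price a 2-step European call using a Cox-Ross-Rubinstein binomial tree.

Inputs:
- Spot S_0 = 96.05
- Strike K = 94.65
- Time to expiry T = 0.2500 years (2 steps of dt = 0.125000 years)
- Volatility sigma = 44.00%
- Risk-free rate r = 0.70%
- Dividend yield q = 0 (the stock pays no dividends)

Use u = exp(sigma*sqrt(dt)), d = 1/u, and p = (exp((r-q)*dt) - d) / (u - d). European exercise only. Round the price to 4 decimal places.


Answer: Price = V(0,0) = 8.5296

Derivation:
dt = T/N = 0.125000
u = exp(sigma*sqrt(dt)) = 1.168316; d = 1/u = 0.855933
p = (exp((r-q)*dt) - d) / (u - d) = 0.463990
Discount per step: exp(-r*dt) = 0.999125
Stock lattice S(k, i) with i counting down-moves:
  k=0: S(0,0) = 96.0500
  k=1: S(1,0) = 112.2168; S(1,1) = 82.2123
  k=2: S(2,0) = 131.1047; S(2,1) = 96.0500; S(2,2) = 70.3682
Terminal payoffs V(N, i) = max(S_T - K, 0):
  V(2,0) = 36.454652; V(2,1) = 1.400000; V(2,2) = 0.000000
Backward induction: V(k, i) = exp(-r*dt) * [p * V(k+1, i) + (1-p) * V(k+1, i+1)].
  V(1,0) = exp(-r*dt) * [p*36.454652 + (1-p)*1.400000] = 17.649545
  V(1,1) = exp(-r*dt) * [p*1.400000 + (1-p)*0.000000] = 0.649017
  V(0,0) = exp(-r*dt) * [p*17.649545 + (1-p)*0.649017] = 8.529619


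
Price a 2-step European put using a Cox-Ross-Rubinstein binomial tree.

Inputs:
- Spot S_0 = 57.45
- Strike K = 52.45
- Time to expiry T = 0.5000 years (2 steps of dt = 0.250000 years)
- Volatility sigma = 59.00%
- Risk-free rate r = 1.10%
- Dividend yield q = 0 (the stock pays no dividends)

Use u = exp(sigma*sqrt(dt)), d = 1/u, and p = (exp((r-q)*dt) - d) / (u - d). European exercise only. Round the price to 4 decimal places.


Answer: Price = V(0,0) = 6.6253

Derivation:
dt = T/N = 0.250000
u = exp(sigma*sqrt(dt)) = 1.343126; d = 1/u = 0.744532
p = (exp((r-q)*dt) - d) / (u - d) = 0.431381
Discount per step: exp(-r*dt) = 0.997254
Stock lattice S(k, i) with i counting down-moves:
  k=0: S(0,0) = 57.4500
  k=1: S(1,0) = 77.1626; S(1,1) = 42.7733
  k=2: S(2,0) = 103.6391; S(2,1) = 57.4500; S(2,2) = 31.8461
Terminal payoffs V(N, i) = max(K - S_T, 0):
  V(2,0) = 0.000000; V(2,1) = 0.000000; V(2,2) = 20.603897
Backward induction: V(k, i) = exp(-r*dt) * [p * V(k+1, i) + (1-p) * V(k+1, i+1)].
  V(1,0) = exp(-r*dt) * [p*0.000000 + (1-p)*0.000000] = 0.000000
  V(1,1) = exp(-r*dt) * [p*0.000000 + (1-p)*20.603897] = 11.683601
  V(0,0) = exp(-r*dt) * [p*0.000000 + (1-p)*11.683601] = 6.625277


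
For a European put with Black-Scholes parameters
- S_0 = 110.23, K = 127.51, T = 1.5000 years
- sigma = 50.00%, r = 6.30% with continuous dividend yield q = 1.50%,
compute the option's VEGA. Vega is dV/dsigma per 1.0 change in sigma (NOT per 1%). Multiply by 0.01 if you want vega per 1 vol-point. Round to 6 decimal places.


d1 = 0.1859559517; d2 = -0.4264164840
phi(d1) = 0.3921039322; exp(-qT) = 0.9777512372; exp(-rT) = 0.9098277346
Vega = S * exp(-qT) * phi(d1) * sqrt(T) = 110.2300 * 0.9777512372 * 0.3921039322 * 1.2247448714 = 51.757705

Answer: Vega = 51.757705


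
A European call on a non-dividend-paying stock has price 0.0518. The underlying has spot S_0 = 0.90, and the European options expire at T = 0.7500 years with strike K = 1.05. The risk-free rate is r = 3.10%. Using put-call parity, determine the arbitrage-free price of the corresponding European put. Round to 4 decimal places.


Answer: Put price = 0.1777

Derivation:
Put-call parity: C - P = S_0 * exp(-qT) - K * exp(-rT).
S_0 * exp(-qT) = 0.9000 * 1.00000000 = 0.90000000
K * exp(-rT) = 1.0500 * 0.97701820 = 1.02586911
P = C - S*exp(-qT) + K*exp(-rT)
P = 0.0518 - 0.90000000 + 1.02586911 = 0.1777


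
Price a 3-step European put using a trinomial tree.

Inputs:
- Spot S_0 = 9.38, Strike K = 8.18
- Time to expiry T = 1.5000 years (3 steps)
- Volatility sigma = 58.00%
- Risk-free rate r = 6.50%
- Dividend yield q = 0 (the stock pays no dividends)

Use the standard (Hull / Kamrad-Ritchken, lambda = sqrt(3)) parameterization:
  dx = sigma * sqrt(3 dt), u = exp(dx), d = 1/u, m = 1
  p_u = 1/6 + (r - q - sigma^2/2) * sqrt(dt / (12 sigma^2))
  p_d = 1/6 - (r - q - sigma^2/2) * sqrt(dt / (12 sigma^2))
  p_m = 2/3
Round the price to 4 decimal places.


Answer: Price = V(0,0) = 1.4244

Derivation:
dt = T/N = 0.500000; dx = sigma*sqrt(3*dt) = 0.710352
u = exp(dx) = 2.034707; d = 1/u = 0.491471
p_u = 0.130347, p_m = 0.666667, p_d = 0.202987
Discount per step: exp(-r*dt) = 0.968022
Stock lattice S(k, j) with j the centered position index:
  k=0: S(0,+0) = 9.3800
  k=1: S(1,-1) = 4.6100; S(1,+0) = 9.3800; S(1,+1) = 19.0856
  k=2: S(2,-2) = 2.2657; S(2,-1) = 4.6100; S(2,+0) = 9.3800; S(2,+1) = 19.0856; S(2,+2) = 38.8335
  k=3: S(3,-3) = 1.1135; S(3,-2) = 2.2657; S(3,-1) = 4.6100; S(3,+0) = 9.3800; S(3,+1) = 19.0856; S(3,+2) = 38.8335; S(3,+3) = 79.0149
Terminal payoffs V(N, j) = max(K - S_T, 0):
  V(3,-3) = 7.066483; V(3,-2) = 5.914318; V(3,-1) = 3.570001; V(3,+0) = 0.000000; V(3,+1) = 0.000000; V(3,+2) = 0.000000; V(3,+3) = 0.000000
Backward induction: V(k, j) = exp(-r*dt) * [p_u * V(k+1, j+1) + p_m * V(k+1, j) + p_d * V(k+1, j-1)]
  V(2,-2) = exp(-r*dt) * [p_u*3.570001 + p_m*5.914318 + p_d*7.066483] = 5.655786
  V(2,-1) = exp(-r*dt) * [p_u*0.000000 + p_m*3.570001 + p_d*5.914318] = 3.466032
  V(2,+0) = exp(-r*dt) * [p_u*0.000000 + p_m*0.000000 + p_d*3.570001] = 0.701490
  V(2,+1) = exp(-r*dt) * [p_u*0.000000 + p_m*0.000000 + p_d*0.000000] = 0.000000
  V(2,+2) = exp(-r*dt) * [p_u*0.000000 + p_m*0.000000 + p_d*0.000000] = 0.000000
  V(1,-1) = exp(-r*dt) * [p_u*0.701490 + p_m*3.466032 + p_d*5.655786] = 3.436648
  V(1,+0) = exp(-r*dt) * [p_u*0.000000 + p_m*0.701490 + p_d*3.466032] = 1.133765
  V(1,+1) = exp(-r*dt) * [p_u*0.000000 + p_m*0.000000 + p_d*0.701490] = 0.137840
  V(0,+0) = exp(-r*dt) * [p_u*0.137840 + p_m*1.133765 + p_d*3.436648] = 1.424352


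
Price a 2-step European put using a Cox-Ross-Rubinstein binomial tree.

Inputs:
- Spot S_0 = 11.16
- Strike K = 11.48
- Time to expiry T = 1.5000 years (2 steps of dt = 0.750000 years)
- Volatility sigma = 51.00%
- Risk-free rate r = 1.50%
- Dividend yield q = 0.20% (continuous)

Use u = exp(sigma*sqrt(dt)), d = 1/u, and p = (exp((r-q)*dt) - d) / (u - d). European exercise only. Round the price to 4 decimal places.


dt = T/N = 0.750000
u = exp(sigma*sqrt(dt)) = 1.555307; d = 1/u = 0.642960
p = (exp((r-q)*dt) - d) / (u - d) = 0.402081
Discount per step: exp(-r*dt) = 0.988813
Stock lattice S(k, i) with i counting down-moves:
  k=0: S(0,0) = 11.1600
  k=1: S(1,0) = 17.3572; S(1,1) = 7.1754
  k=2: S(2,0) = 26.9958; S(2,1) = 11.1600; S(2,2) = 4.6135
Terminal payoffs V(N, i) = max(K - S_T, 0):
  V(2,0) = 0.000000; V(2,1) = 0.320000; V(2,2) = 6.866485
Backward induction: V(k, i) = exp(-r*dt) * [p * V(k+1, i) + (1-p) * V(k+1, i+1)].
  V(1,0) = exp(-r*dt) * [p*0.000000 + (1-p)*0.320000] = 0.189194
  V(1,1) = exp(-r*dt) * [p*0.320000 + (1-p)*6.866485] = 4.186897
  V(0,0) = exp(-r*dt) * [p*0.189194 + (1-p)*4.186897] = 2.550638

Answer: Price = V(0,0) = 2.5506


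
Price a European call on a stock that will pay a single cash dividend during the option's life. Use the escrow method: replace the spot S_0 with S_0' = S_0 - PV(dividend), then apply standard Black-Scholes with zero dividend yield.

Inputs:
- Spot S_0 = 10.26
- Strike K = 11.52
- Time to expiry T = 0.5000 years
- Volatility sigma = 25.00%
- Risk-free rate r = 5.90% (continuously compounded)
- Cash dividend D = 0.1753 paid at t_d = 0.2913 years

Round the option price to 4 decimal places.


PV(D) = D * exp(-r * t_d) = 0.1753 * 0.98296015 = 0.17231291
S_0' = S_0 - PV(D) = 10.2600 - 0.17231291 = 10.08768709
d1 = (ln(S_0'/K) + (r + sigma^2/2)*T) / (sigma*sqrt(T)) = -0.49578976
d2 = d1 - sigma*sqrt(T) = -0.67256646
exp(-rT) = 0.97093088
N(d1) = 0.31002137; N(d2) = 0.25061157
C = S_0' * N(d1) - K * exp(-rT) * N(d2) = 10.08768709 * 0.31002137 - 11.5200 * 0.97093088 * 0.25061157 = 0.3243

Answer: Price = 0.3243


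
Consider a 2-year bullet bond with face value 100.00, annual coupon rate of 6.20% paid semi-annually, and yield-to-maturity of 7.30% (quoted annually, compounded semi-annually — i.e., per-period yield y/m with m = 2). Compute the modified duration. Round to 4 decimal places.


Coupon per period c = face * coupon_rate / m = 3.100000
Periods per year m = 2; per-period yield y/m = 0.036500
Number of cashflows N = 4
Cashflows (t years, CF_t, discount factor 1/(1+y/m)^(m*t), PV):
  t = 0.5000: CF_t = 3.100000, DF = 0.964785, PV = 2.990835
  t = 1.0000: CF_t = 3.100000, DF = 0.930811, PV = 2.885513
  t = 1.5000: CF_t = 3.100000, DF = 0.898033, PV = 2.783901
  t = 2.0000: CF_t = 103.100000, DF = 0.866409, PV = 89.326731
Price P = sum_t PV_t = 97.986979
First compute Macaulay numerator sum_t t * PV_t:
  t * PV_t at t = 0.5000: 1.495417
  t * PV_t at t = 1.0000: 2.885513
  t * PV_t at t = 1.5000: 4.175851
  t * PV_t at t = 2.0000: 178.653461
Macaulay duration D = 187.210243 / 97.986979 = 1.910562
Modified duration = D / (1 + y/m) = 1.910562 / (1 + 0.036500) = 1.843283

Answer: Modified duration = 1.8433


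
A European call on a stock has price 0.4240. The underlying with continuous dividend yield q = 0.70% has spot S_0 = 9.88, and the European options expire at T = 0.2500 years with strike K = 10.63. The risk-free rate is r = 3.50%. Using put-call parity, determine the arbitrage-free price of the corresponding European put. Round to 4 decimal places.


Answer: Put price = 1.0987

Derivation:
Put-call parity: C - P = S_0 * exp(-qT) - K * exp(-rT).
S_0 * exp(-qT) = 9.8800 * 0.99825153 = 9.86272512
K * exp(-rT) = 10.6300 * 0.99128817 = 10.53739325
P = C - S*exp(-qT) + K*exp(-rT)
P = 0.4240 - 9.86272512 + 10.53739325 = 1.0987


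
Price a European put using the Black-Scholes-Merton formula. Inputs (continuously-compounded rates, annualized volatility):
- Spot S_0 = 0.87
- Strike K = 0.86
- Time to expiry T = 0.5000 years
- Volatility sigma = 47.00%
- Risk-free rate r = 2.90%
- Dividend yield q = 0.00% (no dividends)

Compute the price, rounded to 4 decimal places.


d1 = (ln(S/K) + (r - q + 0.5*sigma^2) * T) / (sigma * sqrt(T)) = 0.24458620
d2 = d1 - sigma * sqrt(T) = -0.08775399
exp(-rT) = 0.98560462; exp(-qT) = 1.00000000
P = K * exp(-rT) * N(-d2) - S_0 * exp(-qT) * N(-d1)
N(-d1) = 0.40338843; N(-d2) = 0.53496390
P = 0.8600 * 0.98560462 * 0.53496390 - 0.8700 * 1.00000000 * 0.40338843 = 0.1025

Answer: Price = 0.1025


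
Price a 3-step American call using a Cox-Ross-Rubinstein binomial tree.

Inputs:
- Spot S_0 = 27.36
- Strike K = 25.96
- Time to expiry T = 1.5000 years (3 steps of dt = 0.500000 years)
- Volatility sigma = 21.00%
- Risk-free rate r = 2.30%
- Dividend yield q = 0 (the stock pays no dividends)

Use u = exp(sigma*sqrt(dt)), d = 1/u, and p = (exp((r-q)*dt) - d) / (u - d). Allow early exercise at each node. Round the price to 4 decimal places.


Answer: Price = V(0,0) = 4.1460

Derivation:
dt = T/N = 0.500000
u = exp(sigma*sqrt(dt)) = 1.160084; d = 1/u = 0.862007
p = (exp((r-q)*dt) - d) / (u - d) = 0.501748
Discount per step: exp(-r*dt) = 0.988566
Stock lattice S(k, i) with i counting down-moves:
  k=0: S(0,0) = 27.3600
  k=1: S(1,0) = 31.7399; S(1,1) = 23.5845
  k=2: S(2,0) = 36.8209; S(2,1) = 27.3600; S(2,2) = 20.3300
  k=3: S(3,0) = 42.7154; S(3,1) = 31.7399; S(3,2) = 23.5845; S(3,3) = 17.5246
Terminal payoffs V(N, i) = max(S_T - K, 0):
  V(3,0) = 16.755394; V(3,1) = 5.779898; V(3,2) = 0.000000; V(3,3) = 0.000000
Backward induction: V(k, i) = exp(-r*dt) * [p * V(k+1, i) + (1-p) * V(k+1, i+1)]; then take max(V_cont, immediate exercise) for American.
  V(2,0) = exp(-r*dt) * [p*16.755394 + (1-p)*5.779898] = 11.157779; exercise = 10.860949; V(2,0) = max -> 11.157779
  V(2,1) = exp(-r*dt) * [p*5.779898 + (1-p)*0.000000] = 2.866894; exercise = 1.400000; V(2,1) = max -> 2.866894
  V(2,2) = exp(-r*dt) * [p*0.000000 + (1-p)*0.000000] = 0.000000; exercise = 0.000000; V(2,2) = max -> 0.000000
  V(1,0) = exp(-r*dt) * [p*11.157779 + (1-p)*2.866894] = 6.946485; exercise = 5.779898; V(1,0) = max -> 6.946485
  V(1,1) = exp(-r*dt) * [p*2.866894 + (1-p)*0.000000] = 1.422012; exercise = 0.000000; V(1,1) = max -> 1.422012
  V(0,0) = exp(-r*dt) * [p*6.946485 + (1-p)*1.422012] = 4.145953; exercise = 1.400000; V(0,0) = max -> 4.145953


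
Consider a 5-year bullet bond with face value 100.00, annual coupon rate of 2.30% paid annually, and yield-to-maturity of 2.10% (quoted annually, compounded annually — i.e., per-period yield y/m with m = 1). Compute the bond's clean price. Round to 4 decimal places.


Answer: Price = 100.9400

Derivation:
Coupon per period c = face * coupon_rate / m = 2.300000
Periods per year m = 1; per-period yield y/m = 0.021000
Number of cashflows N = 5
Cashflows (t years, CF_t, discount factor 1/(1+y/m)^(m*t), PV):
  t = 1.0000: CF_t = 2.300000, DF = 0.979432, PV = 2.252693
  t = 2.0000: CF_t = 2.300000, DF = 0.959287, PV = 2.206360
  t = 3.0000: CF_t = 2.300000, DF = 0.939556, PV = 2.160979
  t = 4.0000: CF_t = 2.300000, DF = 0.920231, PV = 2.116532
  t = 5.0000: CF_t = 102.300000, DF = 0.901304, PV = 92.203397
Price P = sum_t PV_t = 100.939962


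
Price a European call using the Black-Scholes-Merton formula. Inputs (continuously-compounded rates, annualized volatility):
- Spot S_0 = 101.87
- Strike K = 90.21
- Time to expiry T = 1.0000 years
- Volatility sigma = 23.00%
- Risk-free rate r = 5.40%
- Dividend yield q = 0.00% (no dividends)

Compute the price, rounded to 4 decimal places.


Answer: Price = 19.1425

Derivation:
d1 = (ln(S/K) + (r - q + 0.5*sigma^2) * T) / (sigma * sqrt(T)) = 0.87829220
d2 = d1 - sigma * sqrt(T) = 0.64829220
exp(-rT) = 0.94743211; exp(-qT) = 1.00000000
C = S_0 * exp(-qT) * N(d1) - K * exp(-rT) * N(d2)
N(d1) = 0.81010741; N(d2) = 0.74160201
C = 101.8700 * 1.00000000 * 0.81010741 - 90.2100 * 0.94743211 * 0.74160201 = 19.1425


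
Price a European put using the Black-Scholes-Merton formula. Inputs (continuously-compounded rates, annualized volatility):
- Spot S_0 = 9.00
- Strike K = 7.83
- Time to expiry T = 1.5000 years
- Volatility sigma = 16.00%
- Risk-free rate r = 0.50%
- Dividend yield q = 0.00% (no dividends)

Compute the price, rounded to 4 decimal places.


Answer: Price = 0.2148

Derivation:
d1 = (ln(S/K) + (r - q + 0.5*sigma^2) * T) / (sigma * sqrt(T)) = 0.84692163
d2 = d1 - sigma * sqrt(T) = 0.65096245
exp(-rT) = 0.99252805; exp(-qT) = 1.00000000
P = K * exp(-rT) * N(-d2) - S_0 * exp(-qT) * N(-d1)
N(-d1) = 0.19851940; N(-d2) = 0.25753536
P = 7.8300 * 0.99252805 * 0.25753536 - 9.0000 * 1.00000000 * 0.19851940 = 0.2148


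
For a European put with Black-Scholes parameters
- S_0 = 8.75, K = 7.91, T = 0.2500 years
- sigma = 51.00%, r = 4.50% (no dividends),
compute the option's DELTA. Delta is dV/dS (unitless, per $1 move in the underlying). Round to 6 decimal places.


d1 = 0.5674055631; d2 = 0.3124055631
phi(d1) = 0.3396250481; exp(-qT) = 1.0000000000; exp(-rT) = 0.9888130446
N(-d1) = 0.2852193356
Delta = -exp(-qT) * N(-d1) = -1.0000000000 * 0.2852193356 = -0.285219

Answer: Delta = -0.285219


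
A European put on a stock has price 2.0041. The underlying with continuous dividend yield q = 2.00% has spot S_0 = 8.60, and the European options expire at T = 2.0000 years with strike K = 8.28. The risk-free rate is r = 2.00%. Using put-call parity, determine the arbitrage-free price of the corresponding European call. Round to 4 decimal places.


Put-call parity: C - P = S_0 * exp(-qT) - K * exp(-rT).
S_0 * exp(-qT) = 8.6000 * 0.96078944 = 8.26278918
K * exp(-rT) = 8.2800 * 0.96078944 = 7.95533656
C = P + S*exp(-qT) - K*exp(-rT)
C = 2.0041 + 8.26278918 - 7.95533656 = 2.3116

Answer: Call price = 2.3116


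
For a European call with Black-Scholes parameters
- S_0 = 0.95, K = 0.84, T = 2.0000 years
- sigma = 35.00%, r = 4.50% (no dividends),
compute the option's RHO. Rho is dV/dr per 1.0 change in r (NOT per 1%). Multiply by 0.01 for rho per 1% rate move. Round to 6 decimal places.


Answer: Rho = 0.879149

Derivation:
d1 = 0.6779337631; d2 = 0.1829590163
phi(d1) = 0.3170373696; exp(-qT) = 1.0000000000; exp(-rT) = 0.9139311853
N(d2) = 0.5725849120
Rho = K*T*exp(-rT)*N(d2) = 0.8400 * 2.0000 * 0.9139311853 * 0.5725849120 = 0.879149


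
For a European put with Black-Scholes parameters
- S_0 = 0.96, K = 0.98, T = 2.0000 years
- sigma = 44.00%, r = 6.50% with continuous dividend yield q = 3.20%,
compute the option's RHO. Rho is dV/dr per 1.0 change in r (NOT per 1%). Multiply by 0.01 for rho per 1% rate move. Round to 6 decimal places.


d1 = 0.3840565513; d2 = -0.2381974161
phi(d1) = 0.3705791412; exp(-qT) = 0.9380049995; exp(-rT) = 0.8780954309
N(-d2) = 0.5941360094
Rho = -K*T*exp(-rT)*N(-d2) = -0.9800 * 2.0000 * 0.8780954309 * 0.5941360094 = -1.022548

Answer: Rho = -1.022548


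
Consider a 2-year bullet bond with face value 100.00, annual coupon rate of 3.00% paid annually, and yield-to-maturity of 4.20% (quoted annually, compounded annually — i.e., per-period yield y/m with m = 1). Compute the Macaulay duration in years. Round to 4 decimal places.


Answer: Macaulay duration = 1.9705 years

Derivation:
Coupon per period c = face * coupon_rate / m = 3.000000
Periods per year m = 1; per-period yield y/m = 0.042000
Number of cashflows N = 2
Cashflows (t years, CF_t, discount factor 1/(1+y/m)^(m*t), PV):
  t = 1.0000: CF_t = 3.000000, DF = 0.959693, PV = 2.879079
  t = 2.0000: CF_t = 103.000000, DF = 0.921010, PV = 94.864077
Price P = sum_t PV_t = 97.743156
Macaulay numerator sum_t t * PV_t:
  t * PV_t at t = 1.0000: 2.879079
  t * PV_t at t = 2.0000: 189.728155
Macaulay duration D = (sum_t t * PV_t) / P = 192.607233 / 97.743156 = 1.970544


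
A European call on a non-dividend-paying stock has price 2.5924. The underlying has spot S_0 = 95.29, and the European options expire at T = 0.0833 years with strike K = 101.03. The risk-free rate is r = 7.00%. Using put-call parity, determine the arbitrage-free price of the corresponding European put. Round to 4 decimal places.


Put-call parity: C - P = S_0 * exp(-qT) - K * exp(-rT).
S_0 * exp(-qT) = 95.2900 * 1.00000000 = 95.29000000
K * exp(-rT) = 101.0300 * 0.99418597 = 100.44260827
P = C - S*exp(-qT) + K*exp(-rT)
P = 2.5924 - 95.29000000 + 100.44260827 = 7.7450

Answer: Put price = 7.7450


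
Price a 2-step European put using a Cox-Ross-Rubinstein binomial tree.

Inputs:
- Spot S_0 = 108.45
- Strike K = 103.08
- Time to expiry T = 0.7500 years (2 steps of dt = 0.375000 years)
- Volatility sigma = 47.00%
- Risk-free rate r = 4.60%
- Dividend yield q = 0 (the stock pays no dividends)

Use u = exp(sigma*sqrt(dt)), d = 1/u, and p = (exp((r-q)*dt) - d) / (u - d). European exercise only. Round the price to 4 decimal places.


dt = T/N = 0.375000
u = exp(sigma*sqrt(dt)) = 1.333511; d = 1/u = 0.749900
p = (exp((r-q)*dt) - d) / (u - d) = 0.458353
Discount per step: exp(-r*dt) = 0.982898
Stock lattice S(k, i) with i counting down-moves:
  k=0: S(0,0) = 108.4500
  k=1: S(1,0) = 144.6192; S(1,1) = 81.3267
  k=2: S(2,0) = 192.8513; S(2,1) = 108.4500; S(2,2) = 60.9869
Terminal payoffs V(N, i) = max(K - S_T, 0):
  V(2,0) = 0.000000; V(2,1) = 0.000000; V(2,2) = 42.093096
Backward induction: V(k, i) = exp(-r*dt) * [p * V(k+1, i) + (1-p) * V(k+1, i+1)].
  V(1,0) = exp(-r*dt) * [p*0.000000 + (1-p)*0.000000] = 0.000000
  V(1,1) = exp(-r*dt) * [p*0.000000 + (1-p)*42.093096] = 22.409693
  V(0,0) = exp(-r*dt) * [p*0.000000 + (1-p)*22.409693] = 11.930563

Answer: Price = V(0,0) = 11.9306


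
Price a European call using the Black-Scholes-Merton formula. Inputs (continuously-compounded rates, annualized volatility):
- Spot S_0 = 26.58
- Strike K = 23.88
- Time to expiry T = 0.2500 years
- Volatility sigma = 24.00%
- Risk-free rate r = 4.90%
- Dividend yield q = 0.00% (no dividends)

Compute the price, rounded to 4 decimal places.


Answer: Price = 3.2433

Derivation:
d1 = (ln(S/K) + (r - q + 0.5*sigma^2) * T) / (sigma * sqrt(T)) = 1.05473137
d2 = d1 - sigma * sqrt(T) = 0.93473137
exp(-rT) = 0.98782473; exp(-qT) = 1.00000000
C = S_0 * exp(-qT) * N(d1) - K * exp(-rT) * N(d2)
N(d1) = 0.85422590; N(d2) = 0.82503662
C = 26.5800 * 1.00000000 * 0.85422590 - 23.8800 * 0.98782473 * 0.82503662 = 3.2433


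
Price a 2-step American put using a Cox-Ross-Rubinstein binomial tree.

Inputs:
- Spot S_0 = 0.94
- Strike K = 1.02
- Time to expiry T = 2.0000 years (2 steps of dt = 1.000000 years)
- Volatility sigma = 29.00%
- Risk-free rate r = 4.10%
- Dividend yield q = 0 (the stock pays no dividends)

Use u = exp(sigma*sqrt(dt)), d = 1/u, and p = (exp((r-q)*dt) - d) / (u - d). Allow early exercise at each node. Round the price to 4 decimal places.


dt = T/N = 1.000000
u = exp(sigma*sqrt(dt)) = 1.336427; d = 1/u = 0.748264
p = (exp((r-q)*dt) - d) / (u - d) = 0.499161
Discount per step: exp(-r*dt) = 0.959829
Stock lattice S(k, i) with i counting down-moves:
  k=0: S(0,0) = 0.9400
  k=1: S(1,0) = 1.2562; S(1,1) = 0.7034
  k=2: S(2,0) = 1.6789; S(2,1) = 0.9400; S(2,2) = 0.5263
Terminal payoffs V(N, i) = max(K - S_T, 0):
  V(2,0) = 0.000000; V(2,1) = 0.080000; V(2,2) = 0.493696
Backward induction: V(k, i) = exp(-r*dt) * [p * V(k+1, i) + (1-p) * V(k+1, i+1)]; then take max(V_cont, immediate exercise) for American.
  V(1,0) = exp(-r*dt) * [p*0.000000 + (1-p)*0.080000] = 0.038458; exercise = 0.000000; V(1,0) = max -> 0.038458
  V(1,1) = exp(-r*dt) * [p*0.080000 + (1-p)*0.493696] = 0.275658; exercise = 0.316632; V(1,1) = max -> 0.316632
  V(0,0) = exp(-r*dt) * [p*0.038458 + (1-p)*0.316632] = 0.170637; exercise = 0.080000; V(0,0) = max -> 0.170637

Answer: Price = V(0,0) = 0.1706


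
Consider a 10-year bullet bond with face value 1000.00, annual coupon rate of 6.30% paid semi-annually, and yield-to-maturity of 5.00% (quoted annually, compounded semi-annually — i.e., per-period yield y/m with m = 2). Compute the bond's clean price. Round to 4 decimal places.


Answer: Price = 1101.3296

Derivation:
Coupon per period c = face * coupon_rate / m = 31.500000
Periods per year m = 2; per-period yield y/m = 0.025000
Number of cashflows N = 20
Cashflows (t years, CF_t, discount factor 1/(1+y/m)^(m*t), PV):
  t = 0.5000: CF_t = 31.500000, DF = 0.975610, PV = 30.731707
  t = 1.0000: CF_t = 31.500000, DF = 0.951814, PV = 29.982153
  t = 1.5000: CF_t = 31.500000, DF = 0.928599, PV = 29.250881
  t = 2.0000: CF_t = 31.500000, DF = 0.905951, PV = 28.537445
  t = 2.5000: CF_t = 31.500000, DF = 0.883854, PV = 27.841410
  t = 3.0000: CF_t = 31.500000, DF = 0.862297, PV = 27.162351
  t = 3.5000: CF_t = 31.500000, DF = 0.841265, PV = 26.499855
  t = 4.0000: CF_t = 31.500000, DF = 0.820747, PV = 25.853517
  t = 4.5000: CF_t = 31.500000, DF = 0.800728, PV = 25.222943
  t = 5.0000: CF_t = 31.500000, DF = 0.781198, PV = 24.607750
  t = 5.5000: CF_t = 31.500000, DF = 0.762145, PV = 24.007561
  t = 6.0000: CF_t = 31.500000, DF = 0.743556, PV = 23.422010
  t = 6.5000: CF_t = 31.500000, DF = 0.725420, PV = 22.850742
  t = 7.0000: CF_t = 31.500000, DF = 0.707727, PV = 22.293407
  t = 7.5000: CF_t = 31.500000, DF = 0.690466, PV = 21.749665
  t = 8.0000: CF_t = 31.500000, DF = 0.673625, PV = 21.219185
  t = 8.5000: CF_t = 31.500000, DF = 0.657195, PV = 20.701644
  t = 9.0000: CF_t = 31.500000, DF = 0.641166, PV = 20.196726
  t = 9.5000: CF_t = 31.500000, DF = 0.625528, PV = 19.704123
  t = 10.0000: CF_t = 1031.500000, DF = 0.610271, PV = 629.494478
Price P = sum_t PV_t = 1101.329555


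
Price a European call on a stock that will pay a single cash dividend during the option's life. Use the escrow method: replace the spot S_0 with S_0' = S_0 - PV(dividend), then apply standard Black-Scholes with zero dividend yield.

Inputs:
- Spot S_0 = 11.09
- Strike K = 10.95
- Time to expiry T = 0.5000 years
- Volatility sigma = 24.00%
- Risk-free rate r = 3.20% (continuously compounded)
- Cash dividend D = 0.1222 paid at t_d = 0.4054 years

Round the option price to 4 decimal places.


PV(D) = D * exp(-r * t_d) = 0.1222 * 0.98711098 = 0.12062496
S_0' = S_0 - PV(D) = 11.0900 - 0.12062496 = 10.96937504
d1 = (ln(S_0'/K) + (r + sigma^2/2)*T) / (sigma*sqrt(T)) = 0.18955085
d2 = d1 - sigma*sqrt(T) = 0.01984522
exp(-rT) = 0.98412732
N(d1) = 0.57516945; N(d2) = 0.50791658
C = S_0' * N(d1) - K * exp(-rT) * N(d2) = 10.96937504 * 0.57516945 - 10.9500 * 0.98412732 * 0.50791658 = 0.8358

Answer: Price = 0.8358


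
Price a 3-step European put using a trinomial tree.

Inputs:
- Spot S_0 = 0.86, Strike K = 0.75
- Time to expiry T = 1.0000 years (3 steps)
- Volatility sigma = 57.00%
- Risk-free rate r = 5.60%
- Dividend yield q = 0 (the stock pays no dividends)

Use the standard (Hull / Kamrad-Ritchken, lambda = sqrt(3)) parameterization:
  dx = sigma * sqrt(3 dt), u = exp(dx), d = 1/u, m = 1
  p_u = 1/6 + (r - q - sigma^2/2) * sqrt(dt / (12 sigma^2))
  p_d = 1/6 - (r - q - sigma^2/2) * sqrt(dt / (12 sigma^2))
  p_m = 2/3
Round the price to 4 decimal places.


dt = T/N = 0.333333; dx = sigma*sqrt(3*dt) = 0.570000
u = exp(dx) = 1.768267; d = 1/u = 0.565525
p_u = 0.135541, p_m = 0.666667, p_d = 0.197792
Discount per step: exp(-r*dt) = 0.981506
Stock lattice S(k, j) with j the centered position index:
  k=0: S(0,+0) = 0.8600
  k=1: S(1,-1) = 0.4864; S(1,+0) = 0.8600; S(1,+1) = 1.5207
  k=2: S(2,-2) = 0.2750; S(2,-1) = 0.4864; S(2,+0) = 0.8600; S(2,+1) = 1.5207; S(2,+2) = 2.6890
  k=3: S(3,-3) = 0.1555; S(3,-2) = 0.2750; S(3,-1) = 0.4864; S(3,+0) = 0.8600; S(3,+1) = 1.5207; S(3,+2) = 2.6890; S(3,+3) = 4.7549
Terminal payoffs V(N, j) = max(K - S_T, 0):
  V(3,-3) = 0.594455; V(3,-2) = 0.474956; V(3,-1) = 0.263648; V(3,+0) = 0.000000; V(3,+1) = 0.000000; V(3,+2) = 0.000000; V(3,+3) = 0.000000
Backward induction: V(k, j) = exp(-r*dt) * [p_u * V(k+1, j+1) + p_m * V(k+1, j) + p_d * V(k+1, j-1)]
  V(2,-2) = exp(-r*dt) * [p_u*0.263648 + p_m*0.474956 + p_d*0.594455] = 0.461260
  V(2,-1) = exp(-r*dt) * [p_u*0.000000 + p_m*0.263648 + p_d*0.474956] = 0.264720
  V(2,+0) = exp(-r*dt) * [p_u*0.000000 + p_m*0.000000 + p_d*0.263648] = 0.051183
  V(2,+1) = exp(-r*dt) * [p_u*0.000000 + p_m*0.000000 + p_d*0.000000] = 0.000000
  V(2,+2) = exp(-r*dt) * [p_u*0.000000 + p_m*0.000000 + p_d*0.000000] = 0.000000
  V(1,-1) = exp(-r*dt) * [p_u*0.051183 + p_m*0.264720 + p_d*0.461260] = 0.269572
  V(1,+0) = exp(-r*dt) * [p_u*0.000000 + p_m*0.051183 + p_d*0.264720] = 0.084882
  V(1,+1) = exp(-r*dt) * [p_u*0.000000 + p_m*0.000000 + p_d*0.051183] = 0.009936
  V(0,+0) = exp(-r*dt) * [p_u*0.009936 + p_m*0.084882 + p_d*0.269572] = 0.109197

Answer: Price = V(0,0) = 0.1092


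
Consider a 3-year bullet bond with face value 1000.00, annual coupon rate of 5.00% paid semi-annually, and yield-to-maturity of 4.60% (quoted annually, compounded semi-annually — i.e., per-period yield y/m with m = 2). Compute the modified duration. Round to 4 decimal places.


Answer: Modified duration = 2.7606

Derivation:
Coupon per period c = face * coupon_rate / m = 25.000000
Periods per year m = 2; per-period yield y/m = 0.023000
Number of cashflows N = 6
Cashflows (t years, CF_t, discount factor 1/(1+y/m)^(m*t), PV):
  t = 0.5000: CF_t = 25.000000, DF = 0.977517, PV = 24.437928
  t = 1.0000: CF_t = 25.000000, DF = 0.955540, PV = 23.888492
  t = 1.5000: CF_t = 25.000000, DF = 0.934056, PV = 23.351410
  t = 2.0000: CF_t = 25.000000, DF = 0.913056, PV = 22.826403
  t = 2.5000: CF_t = 25.000000, DF = 0.892528, PV = 22.313199
  t = 3.0000: CF_t = 1025.000000, DF = 0.872461, PV = 894.272886
Price P = sum_t PV_t = 1011.090317
First compute Macaulay numerator sum_t t * PV_t:
  t * PV_t at t = 0.5000: 12.218964
  t * PV_t at t = 1.0000: 23.888492
  t * PV_t at t = 1.5000: 35.027115
  t * PV_t at t = 2.0000: 45.652805
  t * PV_t at t = 2.5000: 55.782998
  t * PV_t at t = 3.0000: 2682.818657
Macaulay duration D = 2855.389031 / 1011.090317 = 2.824069
Modified duration = D / (1 + y/m) = 2.824069 / (1 + 0.023000) = 2.760576


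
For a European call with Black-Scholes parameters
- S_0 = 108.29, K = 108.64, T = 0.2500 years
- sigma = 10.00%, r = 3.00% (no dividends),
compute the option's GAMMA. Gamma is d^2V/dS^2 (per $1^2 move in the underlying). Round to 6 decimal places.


Answer: Gamma = 0.073232

Derivation:
d1 = 0.1104629966; d2 = 0.0604629966
phi(d1) = 0.3965157286; exp(-qT) = 1.0000000000; exp(-rT) = 0.9925280548
Gamma = exp(-qT) * phi(d1) / (S * sigma * sqrt(T)) = 1.0000000000 * 0.3965157286 / (108.2900 * 0.1000 * 0.5000000000) = 0.073232


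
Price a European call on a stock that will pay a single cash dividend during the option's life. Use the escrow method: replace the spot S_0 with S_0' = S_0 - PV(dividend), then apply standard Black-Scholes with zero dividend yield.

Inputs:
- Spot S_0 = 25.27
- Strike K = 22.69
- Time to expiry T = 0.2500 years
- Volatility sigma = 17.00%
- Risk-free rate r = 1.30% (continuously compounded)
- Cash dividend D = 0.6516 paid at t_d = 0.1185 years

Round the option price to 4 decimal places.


PV(D) = D * exp(-r * t_d) = 0.6516 * 0.99846069 = 0.65059698
S_0' = S_0 - PV(D) = 25.2700 - 0.65059698 = 24.61940302
d1 = (ln(S_0'/K) + (r + sigma^2/2)*T) / (sigma*sqrt(T)) = 1.04085969
d2 = d1 - sigma*sqrt(T) = 0.95585969
exp(-rT) = 0.99675528
N(d1) = 0.85102966; N(d2) = 0.83042844
C = S_0' * N(d1) - K * exp(-rT) * N(d2) = 24.61940302 * 0.85102966 - 22.6900 * 0.99675528 * 0.83042844 = 2.1706

Answer: Price = 2.1706


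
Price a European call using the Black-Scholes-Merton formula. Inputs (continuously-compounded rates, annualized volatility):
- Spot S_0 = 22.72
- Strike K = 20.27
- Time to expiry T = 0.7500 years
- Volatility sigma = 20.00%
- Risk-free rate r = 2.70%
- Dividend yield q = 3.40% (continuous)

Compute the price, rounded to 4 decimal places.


d1 = (ln(S/K) + (r - q + 0.5*sigma^2) * T) / (sigma * sqrt(T)) = 0.71506929
d2 = d1 - sigma * sqrt(T) = 0.54186421
exp(-rT) = 0.97995365; exp(-qT) = 0.97482238
C = S_0 * exp(-qT) * N(d1) - K * exp(-rT) * N(d2)
N(d1) = 0.76271688; N(d2) = 0.70604397
C = 22.7200 * 0.97482238 * 0.76271688 - 20.2700 * 0.97995365 * 0.70604397 = 2.8680

Answer: Price = 2.8680


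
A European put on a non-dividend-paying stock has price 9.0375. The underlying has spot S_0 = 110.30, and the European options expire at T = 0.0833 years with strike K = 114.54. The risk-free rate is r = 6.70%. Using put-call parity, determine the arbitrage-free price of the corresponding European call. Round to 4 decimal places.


Put-call parity: C - P = S_0 * exp(-qT) - K * exp(-rT).
S_0 * exp(-qT) = 110.3000 * 1.00000000 = 110.30000000
K * exp(-rT) = 114.5400 * 0.99443445 = 113.90252138
C = P + S*exp(-qT) - K*exp(-rT)
C = 9.0375 + 110.30000000 - 113.90252138 = 5.4350

Answer: Call price = 5.4350


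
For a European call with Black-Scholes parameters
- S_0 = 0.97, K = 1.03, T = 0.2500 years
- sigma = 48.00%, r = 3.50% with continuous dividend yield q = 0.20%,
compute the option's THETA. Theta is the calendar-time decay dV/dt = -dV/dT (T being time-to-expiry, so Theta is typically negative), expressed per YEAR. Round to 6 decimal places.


Answer: Theta = -0.197081

Derivation:
d1 = -0.0957000405; d2 = -0.3357000405
phi(d1) = 0.3971196008; exp(-qT) = 0.9995001250; exp(-rT) = 0.9912881698
Theta = -S*exp(-qT)*phi(d1)*sigma/(2*sqrt(T)) - r*K*exp(-rT)*N(d2) + q*S*exp(-qT)*N(d1)
N(d1) = 0.4618794044; N(d2) = 0.3685485376; sqrt(T) = 0.5000000000
Term 1 = -0.9700 * 0.9995001250 * 0.3971196008 * 0.4800 / (2 * 0.5000000000) = -0.1848064598
Term 2 = -0.0350 * 1.0300 * 0.9912881698 * 0.3685485376 = -0.0131704279
Term 3 = 0.0020 * 0.9700 * 0.9995001250 * 0.4618794044 = 0.0008955981
Theta = -0.1848064598 + (-0.0131704279) + (0.0008955981) = -0.197081


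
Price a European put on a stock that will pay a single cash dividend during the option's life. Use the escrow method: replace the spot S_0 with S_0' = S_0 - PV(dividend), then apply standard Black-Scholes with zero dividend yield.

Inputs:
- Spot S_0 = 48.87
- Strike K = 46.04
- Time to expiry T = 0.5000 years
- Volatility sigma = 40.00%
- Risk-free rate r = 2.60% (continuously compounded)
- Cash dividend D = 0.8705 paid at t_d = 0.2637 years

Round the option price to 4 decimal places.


PV(D) = D * exp(-r * t_d) = 0.8705 * 0.99316725 = 0.86455209
S_0' = S_0 - PV(D) = 48.8700 - 0.86455209 = 48.00544791
d1 = (ln(S_0'/K) + (r + sigma^2/2)*T) / (sigma*sqrt(T)) = 0.33518247
d2 = d1 - sigma*sqrt(T) = 0.05233976
exp(-rT) = 0.98708414
N(-d1) = 0.36874372; N(-d2) = 0.47912899
P = K * exp(-rT) * N(-d2) - S_0' * N(-d1) = 46.0400 * 0.98708414 * 0.47912899 - 48.00544791 * 0.36874372 = 4.0725

Answer: Price = 4.0725


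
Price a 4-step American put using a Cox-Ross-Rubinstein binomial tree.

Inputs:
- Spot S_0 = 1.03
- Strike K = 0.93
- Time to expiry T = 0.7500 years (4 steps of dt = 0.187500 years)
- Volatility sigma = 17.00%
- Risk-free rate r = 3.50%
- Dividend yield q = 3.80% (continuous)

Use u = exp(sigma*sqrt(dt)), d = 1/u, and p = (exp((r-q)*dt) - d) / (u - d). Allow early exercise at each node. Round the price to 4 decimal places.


dt = T/N = 0.187500
u = exp(sigma*sqrt(dt)) = 1.076389; d = 1/u = 0.929032
p = (exp((r-q)*dt) - d) / (u - d) = 0.477789
Discount per step: exp(-r*dt) = 0.993459
Stock lattice S(k, i) with i counting down-moves:
  k=0: S(0,0) = 1.0300
  k=1: S(1,0) = 1.1087; S(1,1) = 0.9569
  k=2: S(2,0) = 1.1934; S(2,1) = 1.0300; S(2,2) = 0.8890
  k=3: S(3,0) = 1.2845; S(3,1) = 1.1087; S(3,2) = 0.9569; S(3,3) = 0.8259
  k=4: S(4,0) = 1.3827; S(4,1) = 1.1934; S(4,2) = 1.0300; S(4,3) = 0.8890; S(4,4) = 0.7673
Terminal payoffs V(N, i) = max(K - S_T, 0):
  V(4,0) = 0.000000; V(4,1) = 0.000000; V(4,2) = 0.000000; V(4,3) = 0.041007; V(4,4) = 0.162710
Backward induction: V(k, i) = exp(-r*dt) * [p * V(k+1, i) + (1-p) * V(k+1, i+1)]; then take max(V_cont, immediate exercise) for American.
  V(3,0) = exp(-r*dt) * [p*0.000000 + (1-p)*0.000000] = 0.000000; exercise = 0.000000; V(3,0) = max -> 0.000000
  V(3,1) = exp(-r*dt) * [p*0.000000 + (1-p)*0.000000] = 0.000000; exercise = 0.000000; V(3,1) = max -> 0.000000
  V(3,2) = exp(-r*dt) * [p*0.000000 + (1-p)*0.041007] = 0.021274; exercise = 0.000000; V(3,2) = max -> 0.021274
  V(3,3) = exp(-r*dt) * [p*0.041007 + (1-p)*0.162710] = 0.103877; exercise = 0.104097; V(3,3) = max -> 0.104097
  V(2,0) = exp(-r*dt) * [p*0.000000 + (1-p)*0.000000] = 0.000000; exercise = 0.000000; V(2,0) = max -> 0.000000
  V(2,1) = exp(-r*dt) * [p*0.000000 + (1-p)*0.021274] = 0.011037; exercise = 0.000000; V(2,1) = max -> 0.011037
  V(2,2) = exp(-r*dt) * [p*0.021274 + (1-p)*0.104097] = 0.064103; exercise = 0.041007; V(2,2) = max -> 0.064103
  V(1,0) = exp(-r*dt) * [p*0.000000 + (1-p)*0.011037] = 0.005726; exercise = 0.000000; V(1,0) = max -> 0.005726
  V(1,1) = exp(-r*dt) * [p*0.011037 + (1-p)*0.064103] = 0.038495; exercise = 0.000000; V(1,1) = max -> 0.038495
  V(0,0) = exp(-r*dt) * [p*0.005726 + (1-p)*0.038495] = 0.022689; exercise = 0.000000; V(0,0) = max -> 0.022689

Answer: Price = V(0,0) = 0.0227


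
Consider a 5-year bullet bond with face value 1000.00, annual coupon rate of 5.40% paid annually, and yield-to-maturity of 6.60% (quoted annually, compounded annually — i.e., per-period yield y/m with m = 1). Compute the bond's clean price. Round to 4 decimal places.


Answer: Price = 950.2661

Derivation:
Coupon per period c = face * coupon_rate / m = 54.000000
Periods per year m = 1; per-period yield y/m = 0.066000
Number of cashflows N = 5
Cashflows (t years, CF_t, discount factor 1/(1+y/m)^(m*t), PV):
  t = 1.0000: CF_t = 54.000000, DF = 0.938086, PV = 50.656660
  t = 2.0000: CF_t = 54.000000, DF = 0.880006, PV = 47.520319
  t = 3.0000: CF_t = 54.000000, DF = 0.825521, PV = 44.578161
  t = 4.0000: CF_t = 54.000000, DF = 0.774410, PV = 41.818162
  t = 5.0000: CF_t = 1054.000000, DF = 0.726464, PV = 765.692842
Price P = sum_t PV_t = 950.266145


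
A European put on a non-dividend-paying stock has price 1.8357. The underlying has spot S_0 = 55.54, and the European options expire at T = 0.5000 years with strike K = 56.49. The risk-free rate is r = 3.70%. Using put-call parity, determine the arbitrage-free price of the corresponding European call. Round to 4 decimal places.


Put-call parity: C - P = S_0 * exp(-qT) - K * exp(-rT).
S_0 * exp(-qT) = 55.5400 * 1.00000000 = 55.54000000
K * exp(-rT) = 56.4900 * 0.98167007 = 55.45454251
C = P + S*exp(-qT) - K*exp(-rT)
C = 1.8357 + 55.54000000 - 55.45454251 = 1.9212

Answer: Call price = 1.9212


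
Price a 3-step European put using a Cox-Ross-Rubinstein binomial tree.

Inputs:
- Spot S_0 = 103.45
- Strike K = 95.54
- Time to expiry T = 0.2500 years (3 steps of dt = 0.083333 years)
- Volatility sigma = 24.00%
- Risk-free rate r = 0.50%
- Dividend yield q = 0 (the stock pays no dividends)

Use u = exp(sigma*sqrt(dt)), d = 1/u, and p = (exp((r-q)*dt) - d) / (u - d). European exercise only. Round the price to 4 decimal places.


dt = T/N = 0.083333
u = exp(sigma*sqrt(dt)) = 1.071738; d = 1/u = 0.933063
p = (exp((r-q)*dt) - d) / (u - d) = 0.485692
Discount per step: exp(-r*dt) = 0.999583
Stock lattice S(k, i) with i counting down-moves:
  k=0: S(0,0) = 103.4500
  k=1: S(1,0) = 110.8713; S(1,1) = 96.5254
  k=2: S(2,0) = 118.8251; S(2,1) = 103.4500; S(2,2) = 90.0643
  k=3: S(3,0) = 127.3494; S(3,1) = 110.8713; S(3,2) = 96.5254; S(3,3) = 84.0358
Terminal payoffs V(N, i) = max(K - S_T, 0):
  V(3,0) = 0.000000; V(3,1) = 0.000000; V(3,2) = 0.000000; V(3,3) = 11.504250
Backward induction: V(k, i) = exp(-r*dt) * [p * V(k+1, i) + (1-p) * V(k+1, i+1)].
  V(2,0) = exp(-r*dt) * [p*0.000000 + (1-p)*0.000000] = 0.000000
  V(2,1) = exp(-r*dt) * [p*0.000000 + (1-p)*0.000000] = 0.000000
  V(2,2) = exp(-r*dt) * [p*0.000000 + (1-p)*11.504250] = 5.914267
  V(1,0) = exp(-r*dt) * [p*0.000000 + (1-p)*0.000000] = 0.000000
  V(1,1) = exp(-r*dt) * [p*0.000000 + (1-p)*5.914267] = 3.040489
  V(0,0) = exp(-r*dt) * [p*0.000000 + (1-p)*3.040489] = 1.563098

Answer: Price = V(0,0) = 1.5631


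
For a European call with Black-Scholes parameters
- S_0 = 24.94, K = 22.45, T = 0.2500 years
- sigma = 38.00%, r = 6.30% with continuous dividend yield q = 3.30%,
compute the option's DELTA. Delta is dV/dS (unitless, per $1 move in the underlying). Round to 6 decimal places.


d1 = 0.6880648740; d2 = 0.4980648740
phi(d1) = 0.3148511887; exp(-qT) = 0.9917839379; exp(-rT) = 0.9843733826
N(d1) = 0.7542940354
Delta = exp(-qT) * N(d1) = 0.9917839379 * 0.7542940354 = 0.748097

Answer: Delta = 0.748097


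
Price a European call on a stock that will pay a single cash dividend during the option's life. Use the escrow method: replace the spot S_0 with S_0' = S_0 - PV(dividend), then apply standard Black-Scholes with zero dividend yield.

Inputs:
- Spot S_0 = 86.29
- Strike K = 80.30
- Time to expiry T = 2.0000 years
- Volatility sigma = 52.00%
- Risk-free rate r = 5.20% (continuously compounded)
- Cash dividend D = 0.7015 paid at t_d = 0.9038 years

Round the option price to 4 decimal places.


PV(D) = D * exp(-r * t_d) = 0.7015 * 0.95408969 = 0.66929392
S_0' = S_0 - PV(D) = 86.2900 - 0.66929392 = 85.62070608
d1 = (ln(S_0'/K) + (r + sigma^2/2)*T) / (sigma*sqrt(T)) = 0.59635962
d2 = d1 - sigma*sqrt(T) = -0.13903144
exp(-rT) = 0.90122530
N(d1) = 0.72453249; N(d2) = 0.44471265
C = S_0' * N(d1) - K * exp(-rT) * N(d2) = 85.62070608 * 0.72453249 - 80.3000 * 0.90122530 * 0.44471265 = 29.8518

Answer: Price = 29.8518
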